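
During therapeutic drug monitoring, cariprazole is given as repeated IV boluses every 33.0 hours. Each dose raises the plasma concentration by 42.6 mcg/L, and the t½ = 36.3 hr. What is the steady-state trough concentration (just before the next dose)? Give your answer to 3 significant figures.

48.5 mcg/L

k = ln 2 / 36.3 = 0.01909 hr⁻¹
Fraction remaining after one interval: e^(−kτ) = e^(−0.01909 × 33.0) = 0.5325
R = 1 / (1 − 0.5325) = 2.139
Css,max = 42.6 × 2.139 = 91.13 mcg/L
Css,min = Css,max × e^(−kτ) = 91.13 × 0.5325 ≈ 48.5 mcg/L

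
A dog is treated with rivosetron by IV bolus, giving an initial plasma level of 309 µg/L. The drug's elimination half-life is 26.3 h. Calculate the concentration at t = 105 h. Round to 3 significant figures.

k = ln 2 / 26.3 = 0.02636 h⁻¹
C(t) = C₀ e^(−kt) = 309 × e^(−0.02636 × 105) = 309 × e^(−2.767) = 309 × 0.06283 ≈ 19.4 µg/L

19.4 µg/L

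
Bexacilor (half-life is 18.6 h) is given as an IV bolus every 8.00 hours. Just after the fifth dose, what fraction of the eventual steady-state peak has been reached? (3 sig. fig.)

0.775

k = ln 2 / 18.6 = 0.03727 h⁻¹
f_n = 1 − e^(−nkτ) = 1 − e^(−5 × 0.03727 × 8.00) = 1 − e^(−1.491) = 1 − 0.2252 ≈ 0.775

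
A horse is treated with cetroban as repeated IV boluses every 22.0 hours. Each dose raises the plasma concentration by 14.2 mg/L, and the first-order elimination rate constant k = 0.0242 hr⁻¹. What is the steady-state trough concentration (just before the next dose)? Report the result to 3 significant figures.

20.2 mg/L

Fraction remaining after one interval: e^(−kτ) = e^(−0.02420 × 22.0) = 0.5872
R = 1 / (1 − 0.5872) = 2.422
Css,max = 14.2 × 2.422 = 34.40 mg/L
Css,min = Css,max × e^(−kτ) = 34.40 × 0.5872 ≈ 20.2 mg/L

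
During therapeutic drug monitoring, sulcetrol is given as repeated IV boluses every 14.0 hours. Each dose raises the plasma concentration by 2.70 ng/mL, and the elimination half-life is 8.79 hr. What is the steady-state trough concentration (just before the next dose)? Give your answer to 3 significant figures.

k = ln 2 / 8.79 = 0.07886 hr⁻¹
Fraction remaining after one interval: e^(−kτ) = e^(−0.07886 × 14.0) = 0.3315
R = 1 / (1 − 0.3315) = 1.496
Css,max = 2.70 × 1.496 = 4.039 ng/mL
Css,min = Css,max × e^(−kτ) = 4.039 × 0.3315 ≈ 1.34 ng/mL

1.34 ng/mL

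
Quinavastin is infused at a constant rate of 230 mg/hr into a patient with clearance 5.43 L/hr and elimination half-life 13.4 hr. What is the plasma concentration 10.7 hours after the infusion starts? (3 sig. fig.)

Css = rate / CL = 230 / 5.43 = 42.36 mg/L
k = ln 2 / 13.4 = 0.05173 hr⁻¹
C(t) = Css (1 − e^(−kt)) = 42.36 × (1 − e^(−0.5535)) = 42.36 × 0.4251 ≈ 18.0 mg/L

18.0 mg/L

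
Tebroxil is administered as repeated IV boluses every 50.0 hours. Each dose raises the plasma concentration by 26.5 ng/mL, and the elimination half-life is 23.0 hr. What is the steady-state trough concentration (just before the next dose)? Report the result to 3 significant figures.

k = ln 2 / 23.0 = 0.03014 hr⁻¹
Fraction remaining after one interval: e^(−kτ) = e^(−0.03014 × 50.0) = 0.2216
R = 1 / (1 − 0.2216) = 1.285
Css,max = 26.5 × 1.285 = 34.04 ng/mL
Css,min = Css,max × e^(−kτ) = 34.04 × 0.2216 ≈ 7.54 ng/mL

7.54 ng/mL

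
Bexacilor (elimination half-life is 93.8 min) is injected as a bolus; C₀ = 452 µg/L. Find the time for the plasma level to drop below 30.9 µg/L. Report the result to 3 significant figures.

k = ln 2 / 93.8 = 0.007390 min⁻¹
C(t) = C₀ e^(−kt)  ⇒  t = ln(C₀/C) / k
t = ln(452/30.9) / 0.007390 = 2.683 / 0.007390 ≈ 363 minutes

363 minutes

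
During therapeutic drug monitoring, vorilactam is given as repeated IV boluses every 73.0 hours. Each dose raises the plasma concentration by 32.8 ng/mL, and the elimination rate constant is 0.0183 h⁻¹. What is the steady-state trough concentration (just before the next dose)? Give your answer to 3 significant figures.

Fraction remaining after one interval: e^(−kτ) = e^(−0.01830 × 73.0) = 0.2629
R = 1 / (1 − 0.2629) = 1.357
Css,max = 32.8 × 1.357 = 44.50 ng/mL
Css,min = Css,max × e^(−kτ) = 44.50 × 0.2629 ≈ 11.7 ng/mL

11.7 ng/mL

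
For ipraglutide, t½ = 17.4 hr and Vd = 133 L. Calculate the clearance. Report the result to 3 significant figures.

5.30 L/hr

k = ln 2 / t½ = ln 2 / 17.4 = 0.03984 hr⁻¹
CL = k · V = 0.03984 × 133 ≈ 5.30 L/hr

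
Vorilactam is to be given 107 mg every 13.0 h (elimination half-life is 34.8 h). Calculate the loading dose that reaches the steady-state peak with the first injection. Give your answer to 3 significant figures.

469 mg

k = ln 2 / 34.8 = 0.01992 h⁻¹
Accumulation ratio R = 1 / (1 − e^(−kτ)) = 1 / (1 − e^(−0.01992×13.0)) = 1 / (1 − 0.7719) = 4.384
Loading dose = maintenance dose × R = 107 × 4.384 ≈ 469 mg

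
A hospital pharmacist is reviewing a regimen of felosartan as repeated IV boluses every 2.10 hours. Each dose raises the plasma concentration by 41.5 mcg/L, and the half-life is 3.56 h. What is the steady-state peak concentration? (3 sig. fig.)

k = ln 2 / 3.56 = 0.1947 h⁻¹
Fraction remaining after one interval: e^(−kτ) = e^(−0.1947 × 2.10) = 0.6644
R = 1 / (1 − 0.6644) = 2.980
Css,max = 41.5 × 2.980 ≈ 124 mcg/L

124 mcg/L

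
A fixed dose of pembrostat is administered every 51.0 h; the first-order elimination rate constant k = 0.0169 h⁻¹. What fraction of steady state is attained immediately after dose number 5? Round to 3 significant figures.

0.987

f_n = 1 − e^(−nkτ) = 1 − e^(−5 × 0.01690 × 51.0) = 1 − e^(−4.309) = 1 − 0.01344 ≈ 0.987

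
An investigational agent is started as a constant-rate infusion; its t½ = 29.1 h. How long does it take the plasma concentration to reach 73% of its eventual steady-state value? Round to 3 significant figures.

55.0 hours

k = ln 2 / 29.1 = 0.02382 h⁻¹
f = 1 − e^(−kt)  ⇒  t = −ln(1 − f) / k
t = −ln(1 − 0.73) / 0.02382 = 1.309 / 0.02382 ≈ 55.0 hours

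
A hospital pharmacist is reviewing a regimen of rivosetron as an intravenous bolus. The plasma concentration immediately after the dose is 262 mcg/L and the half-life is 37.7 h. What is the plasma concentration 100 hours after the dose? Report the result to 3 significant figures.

41.7 mcg/L

k = ln 2 / 37.7 = 0.01839 h⁻¹
C(t) = C₀ e^(−kt) = 262 × e^(−0.01839 × 100) = 262 × e^(−1.839) = 262 × 0.1590 ≈ 41.7 mcg/L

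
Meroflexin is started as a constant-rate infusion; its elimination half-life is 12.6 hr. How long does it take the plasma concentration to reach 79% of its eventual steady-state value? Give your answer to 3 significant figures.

k = ln 2 / 12.6 = 0.05501 hr⁻¹
f = 1 − e^(−kt)  ⇒  t = −ln(1 − f) / k
t = −ln(1 − 0.79) / 0.05501 = 1.561 / 0.05501 ≈ 28.4 hours

28.4 hours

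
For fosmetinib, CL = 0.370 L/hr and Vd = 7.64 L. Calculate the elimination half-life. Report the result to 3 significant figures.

k = CL / V = 0.370 / 7.64 = 0.04843 hr⁻¹
t½ = ln 2 / k = ln 2 / 0.04843 ≈ 14.3 hours

14.3 hours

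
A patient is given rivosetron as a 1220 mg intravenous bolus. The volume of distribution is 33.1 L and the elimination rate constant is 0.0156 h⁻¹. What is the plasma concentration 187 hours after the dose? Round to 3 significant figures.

1.99 mg/L

C₀ = dose / V = 1220 / 33.1 = 36.86 mg/L
C(t) = C₀ e^(−kt) = 36.86 × e^(−0.01560 × 187) = 36.86 × e^(−2.917) = 36.86 × 0.05408 ≈ 1.99 mg/L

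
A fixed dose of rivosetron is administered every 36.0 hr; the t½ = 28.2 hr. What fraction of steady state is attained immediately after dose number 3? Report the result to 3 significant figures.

k = ln 2 / 28.2 = 0.02458 hr⁻¹
f_n = 1 − e^(−nkτ) = 1 − e^(−3 × 0.02458 × 36.0) = 1 − e^(−2.655) = 1 − 0.07033 ≈ 0.930

0.930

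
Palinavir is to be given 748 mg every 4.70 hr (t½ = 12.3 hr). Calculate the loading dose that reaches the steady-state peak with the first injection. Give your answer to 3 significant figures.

3210 mg

k = ln 2 / 12.3 = 0.05635 hr⁻¹
Accumulation ratio R = 1 / (1 − e^(−kτ)) = 1 / (1 − e^(−0.05635×4.70)) = 1 / (1 − 0.7673) = 4.298
Loading dose = maintenance dose × R = 748 × 4.298 ≈ 3210 mg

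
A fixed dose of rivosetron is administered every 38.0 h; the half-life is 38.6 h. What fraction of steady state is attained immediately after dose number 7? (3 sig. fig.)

k = ln 2 / 38.6 = 0.01796 h⁻¹
f_n = 1 − e^(−nkτ) = 1 − e^(−7 × 0.01796 × 38.0) = 1 − e^(−4.777) = 1 − 0.008425 ≈ 0.992

0.992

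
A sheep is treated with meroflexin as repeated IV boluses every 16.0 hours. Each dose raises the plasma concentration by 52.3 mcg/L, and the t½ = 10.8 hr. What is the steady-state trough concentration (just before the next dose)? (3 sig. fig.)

29.2 mcg/L

k = ln 2 / 10.8 = 0.06418 hr⁻¹
Fraction remaining after one interval: e^(−kτ) = e^(−0.06418 × 16.0) = 0.3581
R = 1 / (1 − 0.3581) = 1.558
Css,max = 52.3 × 1.558 = 81.48 mcg/L
Css,min = Css,max × e^(−kτ) = 81.48 × 0.3581 ≈ 29.2 mcg/L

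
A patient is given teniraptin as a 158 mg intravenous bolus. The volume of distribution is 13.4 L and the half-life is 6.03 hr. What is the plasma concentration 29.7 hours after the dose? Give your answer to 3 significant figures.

0.388 mg/L

C₀ = dose / V = 158 / 13.4 = 11.79 mg/L
k = ln 2 / 6.03 = 0.1149 hr⁻¹
C(t) = C₀ e^(−kt) = 11.79 × e^(−0.1149 × 29.7) = 11.79 × e^(−3.414) = 11.79 × 0.03291 ≈ 0.388 mg/L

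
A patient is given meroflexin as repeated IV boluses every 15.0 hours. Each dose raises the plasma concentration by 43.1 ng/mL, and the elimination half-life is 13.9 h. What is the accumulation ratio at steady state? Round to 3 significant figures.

1.90

k = ln 2 / 13.9 = 0.04987 h⁻¹
Fraction remaining after one interval: e^(−kτ) = e^(−0.04987 × 15.0) = 0.4733
R = 1 / (1 − 0.4733) = 1 / 0.5267 ≈ 1.90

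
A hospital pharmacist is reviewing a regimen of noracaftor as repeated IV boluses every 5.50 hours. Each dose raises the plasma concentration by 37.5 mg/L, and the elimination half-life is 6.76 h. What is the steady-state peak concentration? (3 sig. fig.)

k = ln 2 / 6.76 = 0.1025 h⁻¹
Fraction remaining after one interval: e^(−kτ) = e^(−0.1025 × 5.50) = 0.5690
R = 1 / (1 − 0.5690) = 2.320
Css,max = 37.5 × 2.320 ≈ 87.0 mg/L

87.0 mg/L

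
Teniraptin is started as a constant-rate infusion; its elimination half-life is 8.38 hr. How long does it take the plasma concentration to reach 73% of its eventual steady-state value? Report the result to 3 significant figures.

15.8 hours

k = ln 2 / 8.38 = 0.08271 hr⁻¹
f = 1 − e^(−kt)  ⇒  t = −ln(1 − f) / k
t = −ln(1 − 0.73) / 0.08271 = 1.309 / 0.08271 ≈ 15.8 hours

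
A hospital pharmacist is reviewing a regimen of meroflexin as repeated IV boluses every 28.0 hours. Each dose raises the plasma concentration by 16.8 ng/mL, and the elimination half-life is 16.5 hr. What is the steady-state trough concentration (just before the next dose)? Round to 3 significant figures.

7.49 ng/mL

k = ln 2 / 16.5 = 0.04201 hr⁻¹
Fraction remaining after one interval: e^(−kτ) = e^(−0.04201 × 28.0) = 0.3084
R = 1 / (1 − 0.3084) = 1.446
Css,max = 16.8 × 1.446 = 24.29 ng/mL
Css,min = Css,max × e^(−kτ) = 24.29 × 0.3084 ≈ 7.49 ng/mL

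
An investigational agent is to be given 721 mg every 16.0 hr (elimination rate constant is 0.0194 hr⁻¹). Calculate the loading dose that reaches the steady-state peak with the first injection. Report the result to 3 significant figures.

2700 mg

Accumulation ratio R = 1 / (1 − e^(−kτ)) = 1 / (1 − e^(−0.01940×16.0)) = 1 / (1 − 0.7332) = 3.747
Loading dose = maintenance dose × R = 721 × 3.747 ≈ 2700 mg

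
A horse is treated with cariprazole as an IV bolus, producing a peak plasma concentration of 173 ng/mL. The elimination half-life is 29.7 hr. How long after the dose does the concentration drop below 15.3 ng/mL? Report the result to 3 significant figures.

104 hours

k = ln 2 / 29.7 = 0.02334 hr⁻¹
C(t) = C₀ e^(−kt)  ⇒  t = ln(C₀/C) / k
t = ln(173/15.3) / 0.02334 = 2.425 / 0.02334 ≈ 104 hours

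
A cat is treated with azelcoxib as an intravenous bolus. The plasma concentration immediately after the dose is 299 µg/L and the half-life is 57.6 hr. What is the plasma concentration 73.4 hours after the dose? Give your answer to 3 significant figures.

k = ln 2 / 57.6 = 0.01203 hr⁻¹
73.4 hr is 1.274 half-lives, so C = 299 × (1/2)^1.274 = 299 × 0.4134 ≈ 124 µg/L

124 µg/L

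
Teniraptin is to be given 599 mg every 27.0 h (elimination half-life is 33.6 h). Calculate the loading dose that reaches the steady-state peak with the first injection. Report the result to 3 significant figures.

1400 mg

k = ln 2 / 33.6 = 0.02063 h⁻¹
Accumulation ratio R = 1 / (1 − e^(−kτ)) = 1 / (1 − e^(−0.02063×27.0)) = 1 / (1 − 0.5729) = 2.342
Loading dose = maintenance dose × R = 599 × 2.342 ≈ 1400 mg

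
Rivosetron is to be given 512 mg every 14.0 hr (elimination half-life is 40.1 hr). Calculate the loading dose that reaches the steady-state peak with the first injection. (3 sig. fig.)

k = ln 2 / 40.1 = 0.01729 hr⁻¹
Accumulation ratio R = 1 / (1 − e^(−kτ)) = 1 / (1 − e^(−0.01729×14.0)) = 1 / (1 − 0.7851) = 4.652
Loading dose = maintenance dose × R = 512 × 4.652 ≈ 2380 mg

2380 mg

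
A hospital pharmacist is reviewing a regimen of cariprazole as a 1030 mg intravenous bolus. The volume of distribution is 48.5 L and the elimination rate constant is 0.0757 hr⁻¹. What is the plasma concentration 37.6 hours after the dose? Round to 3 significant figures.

1.23 mg/L

C₀ = dose / V = 1030 / 48.5 = 21.24 mg/L
C(t) = C₀ e^(−kt) = 21.24 × e^(−0.07570 × 37.6) = 21.24 × e^(−2.846) = 21.24 × 0.05806 ≈ 1.23 mg/L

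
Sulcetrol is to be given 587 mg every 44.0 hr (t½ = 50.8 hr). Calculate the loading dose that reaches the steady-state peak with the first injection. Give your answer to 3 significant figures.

1300 mg

k = ln 2 / 50.8 = 0.01364 hr⁻¹
Accumulation ratio R = 1 / (1 − e^(−kτ)) = 1 / (1 − e^(−0.01364×44.0)) = 1 / (1 − 0.5486) = 2.215
Loading dose = maintenance dose × R = 587 × 2.215 ≈ 1300 mg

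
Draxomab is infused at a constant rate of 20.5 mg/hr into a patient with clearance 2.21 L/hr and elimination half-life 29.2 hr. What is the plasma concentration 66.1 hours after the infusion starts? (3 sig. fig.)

7.34 µg/mL

Css = rate / CL = 20.5 / 2.21 = 9.276 µg/mL
k = ln 2 / 29.2 = 0.02374 hr⁻¹
C(t) = Css (1 − e^(−kt)) = 9.276 × (1 − e^(−1.569)) = 9.276 × 0.7918 ≈ 7.34 µg/mL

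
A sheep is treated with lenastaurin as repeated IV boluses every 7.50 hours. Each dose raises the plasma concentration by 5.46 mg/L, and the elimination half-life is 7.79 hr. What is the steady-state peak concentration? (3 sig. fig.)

11.2 mg/L

k = ln 2 / 7.79 = 0.08898 hr⁻¹
Fraction remaining after one interval: e^(−kτ) = e^(−0.08898 × 7.50) = 0.5131
R = 1 / (1 − 0.5131) = 2.054
Css,max = 5.46 × 2.054 ≈ 11.2 mg/L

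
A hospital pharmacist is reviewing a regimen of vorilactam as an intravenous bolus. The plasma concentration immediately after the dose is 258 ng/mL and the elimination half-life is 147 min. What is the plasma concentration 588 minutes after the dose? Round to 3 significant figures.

16.1 ng/mL

k = ln 2 / 147 = 0.004715 min⁻¹
C(t) = C₀ e^(−kt) = 258 × e^(−0.004715 × 588) = 258 × e^(−2.773) = 258 × 0.06250 ≈ 16.1 ng/mL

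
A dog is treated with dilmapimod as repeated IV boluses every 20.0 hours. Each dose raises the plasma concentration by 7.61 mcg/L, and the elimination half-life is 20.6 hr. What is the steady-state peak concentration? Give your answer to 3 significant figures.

k = ln 2 / 20.6 = 0.03365 hr⁻¹
Fraction remaining after one interval: e^(−kτ) = e^(−0.03365 × 20.0) = 0.5102
R = 1 / (1 − 0.5102) = 2.042
Css,max = 7.61 × 2.042 ≈ 15.5 mcg/L

15.5 mcg/L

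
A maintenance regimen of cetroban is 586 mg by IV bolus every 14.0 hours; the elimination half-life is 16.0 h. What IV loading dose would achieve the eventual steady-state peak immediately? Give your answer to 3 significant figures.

k = ln 2 / 16.0 = 0.04332 h⁻¹
Accumulation ratio R = 1 / (1 − e^(−kτ)) = 1 / (1 − e^(−0.04332×14.0)) = 1 / (1 − 0.5453) = 2.199
Loading dose = maintenance dose × R = 586 × 2.199 ≈ 1290 mg

1290 mg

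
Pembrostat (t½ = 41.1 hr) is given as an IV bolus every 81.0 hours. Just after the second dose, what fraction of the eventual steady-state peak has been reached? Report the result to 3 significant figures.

0.935

k = ln 2 / 41.1 = 0.01686 hr⁻¹
f_n = 1 − e^(−nkτ) = 1 − e^(−2 × 0.01686 × 81.0) = 1 − e^(−2.732) = 1 − 0.06508 ≈ 0.935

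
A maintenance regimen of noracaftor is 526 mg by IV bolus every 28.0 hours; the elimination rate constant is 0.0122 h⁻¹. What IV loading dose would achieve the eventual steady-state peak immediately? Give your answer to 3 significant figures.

Accumulation ratio R = 1 / (1 − e^(−kτ)) = 1 / (1 − e^(−0.01220×28.0)) = 1 / (1 − 0.7106) = 3.456
Loading dose = maintenance dose × R = 526 × 3.456 ≈ 1820 mg

1820 mg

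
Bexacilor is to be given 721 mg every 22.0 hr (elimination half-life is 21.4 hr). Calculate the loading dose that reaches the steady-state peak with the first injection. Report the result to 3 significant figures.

k = ln 2 / 21.4 = 0.03239 hr⁻¹
Accumulation ratio R = 1 / (1 − e^(−kτ)) = 1 / (1 − e^(−0.03239×22.0)) = 1 / (1 − 0.4904) = 1.962
Loading dose = maintenance dose × R = 721 × 1.962 ≈ 1410 mg

1410 mg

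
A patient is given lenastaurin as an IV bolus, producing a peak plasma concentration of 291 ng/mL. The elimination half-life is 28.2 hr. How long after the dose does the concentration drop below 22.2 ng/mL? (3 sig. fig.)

k = ln 2 / 28.2 = 0.02458 hr⁻¹
C(t) = C₀ e^(−kt)  ⇒  t = ln(C₀/C) / k
t = ln(291/22.2) / 0.02458 = 2.573 / 0.02458 ≈ 105 hours

105 hours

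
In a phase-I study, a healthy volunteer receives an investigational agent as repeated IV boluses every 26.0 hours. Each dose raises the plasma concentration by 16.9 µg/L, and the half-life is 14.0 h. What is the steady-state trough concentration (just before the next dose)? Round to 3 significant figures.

6.44 µg/L

k = ln 2 / 14.0 = 0.04951 h⁻¹
Fraction remaining after one interval: e^(−kτ) = e^(−0.04951 × 26.0) = 0.2760
R = 1 / (1 − 0.2760) = 1.381
Css,max = 16.9 × 1.381 = 23.34 µg/L
Css,min = Css,max × e^(−kτ) = 23.34 × 0.2760 ≈ 6.44 µg/L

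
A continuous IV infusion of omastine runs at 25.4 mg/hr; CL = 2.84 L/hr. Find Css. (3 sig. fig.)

Css = infusion rate / CL = 25.4 / 2.84 ≈ 8.94 mg/L

8.94 mg/L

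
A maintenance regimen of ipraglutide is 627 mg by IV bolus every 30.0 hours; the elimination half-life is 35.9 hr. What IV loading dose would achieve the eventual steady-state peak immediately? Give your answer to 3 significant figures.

1430 mg

k = ln 2 / 35.9 = 0.01931 hr⁻¹
Accumulation ratio R = 1 / (1 − e^(−kτ)) = 1 / (1 − e^(−0.01931×30.0)) = 1 / (1 − 0.5603) = 2.274
Loading dose = maintenance dose × R = 627 × 2.274 ≈ 1430 mg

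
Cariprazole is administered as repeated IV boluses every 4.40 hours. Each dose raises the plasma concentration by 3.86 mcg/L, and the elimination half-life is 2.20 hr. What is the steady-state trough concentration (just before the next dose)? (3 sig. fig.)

k = ln 2 / 2.20 = 0.3151 hr⁻¹
Fraction remaining after one interval: e^(−kτ) = e^(−0.3151 × 4.40) = 0.2500
R = 1 / (1 − 0.2500) = 1.333
Css,max = 3.86 × 1.333 = 5.147 mcg/L
Css,min = Css,max × e^(−kτ) = 5.147 × 0.2500 ≈ 1.29 mcg/L

1.29 mcg/L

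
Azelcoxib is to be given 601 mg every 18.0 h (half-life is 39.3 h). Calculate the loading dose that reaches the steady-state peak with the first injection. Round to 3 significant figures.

k = ln 2 / 39.3 = 0.01764 h⁻¹
Accumulation ratio R = 1 / (1 − e^(−kτ)) = 1 / (1 − e^(−0.01764×18.0)) = 1 / (1 − 0.7280) = 3.676
Loading dose = maintenance dose × R = 601 × 3.676 ≈ 2210 mg

2210 mg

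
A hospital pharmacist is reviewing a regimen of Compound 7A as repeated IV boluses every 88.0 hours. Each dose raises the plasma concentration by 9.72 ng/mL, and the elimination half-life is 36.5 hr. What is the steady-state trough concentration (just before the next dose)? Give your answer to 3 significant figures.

k = ln 2 / 36.5 = 0.01899 hr⁻¹
Fraction remaining after one interval: e^(−kτ) = e^(−0.01899 × 88.0) = 0.1880
R = 1 / (1 − 0.1880) = 1.232
Css,max = 9.72 × 1.232 = 11.97 ng/mL
Css,min = Css,max × e^(−kτ) = 11.97 × 0.1880 ≈ 2.25 ng/mL

2.25 ng/mL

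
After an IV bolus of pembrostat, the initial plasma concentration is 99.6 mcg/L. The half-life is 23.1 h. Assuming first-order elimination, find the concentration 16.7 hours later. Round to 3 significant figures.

60.3 mcg/L

k = ln 2 / 23.1 = 0.03001 h⁻¹
C(t) = C₀ e^(−kt) = 99.6 × e^(−0.03001 × 16.7) = 99.6 × e^(−0.5011) = 99.6 × 0.6059 ≈ 60.3 mcg/L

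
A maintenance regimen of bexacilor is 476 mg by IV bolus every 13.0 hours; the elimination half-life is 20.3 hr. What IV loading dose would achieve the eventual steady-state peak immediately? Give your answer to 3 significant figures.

1330 mg

k = ln 2 / 20.3 = 0.03415 hr⁻¹
Accumulation ratio R = 1 / (1 − e^(−kτ)) = 1 / (1 − e^(−0.03415×13.0)) = 1 / (1 − 0.6415) = 2.790
Loading dose = maintenance dose × R = 476 × 2.790 ≈ 1330 mg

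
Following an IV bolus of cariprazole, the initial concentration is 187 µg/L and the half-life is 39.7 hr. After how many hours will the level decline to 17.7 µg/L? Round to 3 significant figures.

k = ln 2 / 39.7 = 0.01746 hr⁻¹
C(t) = C₀ e^(−kt)  ⇒  t = ln(C₀/C) / k
t = ln(187/17.7) / 0.01746 = 2.358 / 0.01746 ≈ 135 hours

135 hours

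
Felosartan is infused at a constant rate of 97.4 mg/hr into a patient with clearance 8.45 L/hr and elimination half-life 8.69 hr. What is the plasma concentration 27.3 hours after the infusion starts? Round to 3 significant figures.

10.2 µg/mL

Css = rate / CL = 97.4 / 8.45 = 11.53 µg/mL
k = ln 2 / 8.69 = 0.07976 hr⁻¹
C(t) = Css (1 − e^(−kt)) = 11.53 × (1 − e^(−2.178)) = 11.53 × 0.8867 ≈ 10.2 µg/mL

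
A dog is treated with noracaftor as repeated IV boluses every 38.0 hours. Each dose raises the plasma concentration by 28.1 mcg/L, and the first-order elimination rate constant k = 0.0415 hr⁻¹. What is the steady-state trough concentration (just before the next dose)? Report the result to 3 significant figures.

Fraction remaining after one interval: e^(−kτ) = e^(−0.04150 × 38.0) = 0.2066
R = 1 / (1 − 0.2066) = 1.260
Css,max = 28.1 × 1.260 = 35.42 mcg/L
Css,min = Css,max × e^(−kτ) = 35.42 × 0.2066 ≈ 7.32 mcg/L

7.32 mcg/L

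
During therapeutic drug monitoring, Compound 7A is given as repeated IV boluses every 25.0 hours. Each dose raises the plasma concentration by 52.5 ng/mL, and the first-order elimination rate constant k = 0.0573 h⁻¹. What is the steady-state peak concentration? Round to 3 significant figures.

Fraction remaining after one interval: e^(−kτ) = e^(−0.05730 × 25.0) = 0.2387
R = 1 / (1 − 0.2387) = 1.314
Css,max = 52.5 × 1.314 ≈ 69.0 ng/mL

69.0 ng/mL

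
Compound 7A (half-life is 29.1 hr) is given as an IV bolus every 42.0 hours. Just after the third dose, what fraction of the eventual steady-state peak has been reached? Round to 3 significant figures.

k = ln 2 / 29.1 = 0.02382 hr⁻¹
f_n = 1 − e^(−nkτ) = 1 − e^(−3 × 0.02382 × 42.0) = 1 − e^(−3.001) = 1 − 0.04972 ≈ 0.950

0.950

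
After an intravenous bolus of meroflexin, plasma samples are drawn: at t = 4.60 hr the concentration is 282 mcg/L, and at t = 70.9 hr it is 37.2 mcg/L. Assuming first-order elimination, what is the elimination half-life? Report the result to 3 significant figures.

22.7 hours

k = ln(C₁/C₂) / (t₂ − t₁) = ln(282/37.2) / (70.9 − 4.60)
  = 2.026 / 66.30 = 0.03055 hr⁻¹
t½ = ln 2 / k = ln 2 / 0.03055 ≈ 22.7 hours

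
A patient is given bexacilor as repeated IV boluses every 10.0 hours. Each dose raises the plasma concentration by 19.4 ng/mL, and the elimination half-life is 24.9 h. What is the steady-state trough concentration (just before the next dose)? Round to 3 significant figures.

k = ln 2 / 24.9 = 0.02784 h⁻¹
Fraction remaining after one interval: e^(−kτ) = e^(−0.02784 × 10.0) = 0.7570
R = 1 / (1 − 0.7570) = 4.115
Css,max = 19.4 × 4.115 = 79.84 ng/mL
Css,min = Css,max × e^(−kτ) = 79.84 × 0.7570 ≈ 60.4 ng/mL

60.4 ng/mL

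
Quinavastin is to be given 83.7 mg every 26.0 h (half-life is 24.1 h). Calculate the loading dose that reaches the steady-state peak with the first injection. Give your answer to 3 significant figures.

159 mg

k = ln 2 / 24.1 = 0.02876 h⁻¹
Accumulation ratio R = 1 / (1 − e^(−kτ)) = 1 / (1 − e^(−0.02876×26.0)) = 1 / (1 − 0.4734) = 1.899
Loading dose = maintenance dose × R = 83.7 × 1.899 ≈ 159 mg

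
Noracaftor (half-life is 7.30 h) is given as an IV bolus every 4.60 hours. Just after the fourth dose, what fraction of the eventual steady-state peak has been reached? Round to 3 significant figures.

k = ln 2 / 7.30 = 0.09495 h⁻¹
f_n = 1 − e^(−nkτ) = 1 − e^(−4 × 0.09495 × 4.60) = 1 − e^(−1.747) = 1 − 0.1743 ≈ 0.826

0.826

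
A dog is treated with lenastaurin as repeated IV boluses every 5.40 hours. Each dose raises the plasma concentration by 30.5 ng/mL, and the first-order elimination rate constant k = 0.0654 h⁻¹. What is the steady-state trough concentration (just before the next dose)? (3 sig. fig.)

Fraction remaining after one interval: e^(−kτ) = e^(−0.06540 × 5.40) = 0.7025
R = 1 / (1 − 0.7025) = 3.361
Css,max = 30.5 × 3.361 = 102.5 ng/mL
Css,min = Css,max × e^(−kτ) = 102.5 × 0.7025 ≈ 72.0 ng/mL

72.0 ng/mL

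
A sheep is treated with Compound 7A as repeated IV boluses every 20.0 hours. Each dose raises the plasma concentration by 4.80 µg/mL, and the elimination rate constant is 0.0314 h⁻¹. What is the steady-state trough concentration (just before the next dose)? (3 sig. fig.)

Fraction remaining after one interval: e^(−kτ) = e^(−0.03140 × 20.0) = 0.5337
R = 1 / (1 − 0.5337) = 2.144
Css,max = 4.80 × 2.144 = 10.29 µg/mL
Css,min = Css,max × e^(−kτ) = 10.29 × 0.5337 ≈ 5.49 µg/mL

5.49 µg/mL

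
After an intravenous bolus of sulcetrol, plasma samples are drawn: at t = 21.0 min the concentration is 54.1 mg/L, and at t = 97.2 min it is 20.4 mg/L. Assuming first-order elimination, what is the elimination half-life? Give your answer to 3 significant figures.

54.2 minutes

k = ln(C₁/C₂) / (t₂ − t₁) = ln(54.1/20.4) / (97.2 − 21.0)
  = 0.9753 / 76.20 = 0.01280 min⁻¹
t½ = ln 2 / k = ln 2 / 0.01280 ≈ 54.2 minutes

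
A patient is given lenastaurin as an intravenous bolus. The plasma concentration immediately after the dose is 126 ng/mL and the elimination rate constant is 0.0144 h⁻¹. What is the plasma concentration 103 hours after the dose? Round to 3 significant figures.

28.6 ng/mL

C(t) = C₀ e^(−kt) = 126 × e^(−0.01440 × 103) = 126 × e^(−1.483) = 126 × 0.2269 ≈ 28.6 ng/mL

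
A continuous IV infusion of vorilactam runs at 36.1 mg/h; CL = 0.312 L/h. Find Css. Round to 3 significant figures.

Css = infusion rate / CL = 36.1 / 0.312 ≈ 116 mg/L

116 mg/L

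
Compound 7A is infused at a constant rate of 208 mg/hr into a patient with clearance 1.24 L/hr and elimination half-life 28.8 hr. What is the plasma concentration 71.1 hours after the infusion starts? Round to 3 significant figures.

Css = rate / CL = 208 / 1.24 = 167.7 µg/mL
k = ln 2 / 28.8 = 0.02407 hr⁻¹
C(t) = Css (1 − e^(−kt)) = 167.7 × (1 − e^(−1.711)) = 167.7 × 0.8194 ≈ 137 µg/mL

137 µg/mL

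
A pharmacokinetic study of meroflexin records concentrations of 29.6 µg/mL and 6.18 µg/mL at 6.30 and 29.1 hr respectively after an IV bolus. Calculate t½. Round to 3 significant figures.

k = ln(C₁/C₂) / (t₂ − t₁) = ln(29.6/6.18) / (29.1 − 6.30)
  = 1.566 / 22.80 = 0.06870 hr⁻¹
t½ = ln 2 / k = ln 2 / 0.06870 ≈ 10.1 hours

10.1 hours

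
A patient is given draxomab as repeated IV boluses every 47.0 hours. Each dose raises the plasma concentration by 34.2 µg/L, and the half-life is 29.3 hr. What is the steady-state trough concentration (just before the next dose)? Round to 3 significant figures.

k = ln 2 / 29.3 = 0.02366 hr⁻¹
Fraction remaining after one interval: e^(−kτ) = e^(−0.02366 × 47.0) = 0.3289
R = 1 / (1 − 0.3289) = 1.490
Css,max = 34.2 × 1.490 = 50.96 µg/L
Css,min = Css,max × e^(−kτ) = 50.96 × 0.3289 ≈ 16.8 µg/L

16.8 µg/L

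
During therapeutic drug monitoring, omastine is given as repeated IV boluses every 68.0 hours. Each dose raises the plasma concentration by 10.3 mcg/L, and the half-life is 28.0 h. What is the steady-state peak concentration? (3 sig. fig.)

12.6 mcg/L

k = ln 2 / 28.0 = 0.02476 h⁻¹
Fraction remaining after one interval: e^(−kτ) = e^(−0.02476 × 68.0) = 0.1857
R = 1 / (1 − 0.1857) = 1.228
Css,max = 10.3 × 1.228 ≈ 12.6 mcg/L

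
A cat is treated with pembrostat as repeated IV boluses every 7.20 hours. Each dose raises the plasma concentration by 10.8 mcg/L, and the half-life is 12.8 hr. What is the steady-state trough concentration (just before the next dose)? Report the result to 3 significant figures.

22.6 mcg/L

k = ln 2 / 12.8 = 0.05415 hr⁻¹
Fraction remaining after one interval: e^(−kτ) = e^(−0.05415 × 7.20) = 0.6771
R = 1 / (1 − 0.6771) = 3.097
Css,max = 10.8 × 3.097 = 33.45 mcg/L
Css,min = Css,max × e^(−kτ) = 33.45 × 0.6771 ≈ 22.6 mcg/L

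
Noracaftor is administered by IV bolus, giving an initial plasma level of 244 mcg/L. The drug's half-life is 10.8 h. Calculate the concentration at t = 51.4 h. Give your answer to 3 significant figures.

9.01 mcg/L

k = ln 2 / 10.8 = 0.06418 h⁻¹
51.4 h is 4.759 half-lives, so C = 244 × (1/2)^4.759 = 244 × 0.03692 ≈ 9.01 mcg/L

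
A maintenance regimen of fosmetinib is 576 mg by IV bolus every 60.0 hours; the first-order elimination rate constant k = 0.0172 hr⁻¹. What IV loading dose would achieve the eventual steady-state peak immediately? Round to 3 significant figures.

895 mg

Accumulation ratio R = 1 / (1 − e^(−kτ)) = 1 / (1 − e^(−0.01720×60.0)) = 1 / (1 − 0.3563) = 1.554
Loading dose = maintenance dose × R = 576 × 1.554 ≈ 895 mg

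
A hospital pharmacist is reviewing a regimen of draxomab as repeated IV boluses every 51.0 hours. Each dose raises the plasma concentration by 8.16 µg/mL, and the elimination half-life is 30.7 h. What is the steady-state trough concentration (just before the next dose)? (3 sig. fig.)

k = ln 2 / 30.7 = 0.02258 h⁻¹
Fraction remaining after one interval: e^(−kτ) = e^(−0.02258 × 51.0) = 0.3162
R = 1 / (1 − 0.3162) = 1.462
Css,max = 8.16 × 1.462 = 11.93 µg/mL
Css,min = Css,max × e^(−kτ) = 11.93 × 0.3162 ≈ 3.77 µg/mL

3.77 µg/mL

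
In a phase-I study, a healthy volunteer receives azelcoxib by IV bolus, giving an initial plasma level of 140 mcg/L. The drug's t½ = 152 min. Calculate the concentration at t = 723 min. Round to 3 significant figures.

5.18 mcg/L

k = ln 2 / 152 = 0.004560 min⁻¹
C(t) = C₀ e^(−kt) = 140 × e^(−0.004560 × 723) = 140 × e^(−3.297) = 140 × 0.03699 ≈ 5.18 mcg/L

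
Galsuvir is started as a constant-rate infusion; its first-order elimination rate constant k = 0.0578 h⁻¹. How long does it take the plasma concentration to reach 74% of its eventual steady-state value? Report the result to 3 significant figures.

f = 1 − e^(−kt)  ⇒  t = −ln(1 − f) / k
t = −ln(1 − 0.74) / 0.05780 = 1.347 / 0.05780 ≈ 23.3 hours

23.3 hours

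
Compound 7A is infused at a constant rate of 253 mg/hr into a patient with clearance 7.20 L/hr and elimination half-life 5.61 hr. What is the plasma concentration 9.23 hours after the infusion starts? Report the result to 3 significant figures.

Css = rate / CL = 253 / 7.20 = 35.14 mg/L
k = ln 2 / 5.61 = 0.1236 hr⁻¹
C(t) = Css (1 − e^(−kt)) = 35.14 × (1 − e^(−1.140)) = 35.14 × 0.6803 ≈ 23.9 mg/L

23.9 mg/L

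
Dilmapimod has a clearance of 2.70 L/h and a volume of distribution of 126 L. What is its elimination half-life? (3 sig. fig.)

k = CL / V = 2.70 / 126 = 0.02143 h⁻¹
t½ = ln 2 / k = ln 2 / 0.02143 ≈ 32.3 hours

32.3 hours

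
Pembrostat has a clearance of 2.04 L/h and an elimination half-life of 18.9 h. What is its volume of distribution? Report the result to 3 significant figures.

k = ln 2 / t½ = ln 2 / 18.9 = 0.03667 h⁻¹
V = CL / k = 2.04 / 0.03667 ≈ 55.6 L

55.6 L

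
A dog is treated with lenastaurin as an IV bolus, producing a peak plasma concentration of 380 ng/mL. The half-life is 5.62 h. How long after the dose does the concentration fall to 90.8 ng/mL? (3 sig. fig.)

11.6 hours

k = ln 2 / 5.62 = 0.1233 h⁻¹
C(t) = C₀ e^(−kt)  ⇒  t = ln(C₀/C) / k
t = ln(380/90.8) / 0.1233 = 1.432 / 0.1233 ≈ 11.6 hours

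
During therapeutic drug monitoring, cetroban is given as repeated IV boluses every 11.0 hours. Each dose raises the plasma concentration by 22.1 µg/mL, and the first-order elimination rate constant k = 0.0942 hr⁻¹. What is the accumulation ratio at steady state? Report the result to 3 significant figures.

1.55

Fraction remaining after one interval: e^(−kτ) = e^(−0.09420 × 11.0) = 0.3548
R = 1 / (1 − 0.3548) = 1 / 0.6452 ≈ 1.55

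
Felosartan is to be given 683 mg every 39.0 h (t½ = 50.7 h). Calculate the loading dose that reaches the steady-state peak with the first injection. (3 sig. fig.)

1650 mg

k = ln 2 / 50.7 = 0.01367 h⁻¹
Accumulation ratio R = 1 / (1 − e^(−kτ)) = 1 / (1 − e^(−0.01367×39.0)) = 1 / (1 − 0.5867) = 2.420
Loading dose = maintenance dose × R = 683 × 2.420 ≈ 1650 mg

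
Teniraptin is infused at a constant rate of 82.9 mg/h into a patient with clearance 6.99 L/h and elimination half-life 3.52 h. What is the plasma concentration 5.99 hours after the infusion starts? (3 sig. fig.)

8.21 mg/L

Css = rate / CL = 82.9 / 6.99 = 11.86 mg/L
k = ln 2 / 3.52 = 0.1969 h⁻¹
C(t) = Css (1 − e^(−kt)) = 11.86 × (1 − e^(−1.180)) = 11.86 × 0.6926 ≈ 8.21 mg/L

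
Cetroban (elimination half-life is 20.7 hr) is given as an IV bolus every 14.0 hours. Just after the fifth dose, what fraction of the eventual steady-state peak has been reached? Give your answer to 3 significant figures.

0.904

k = ln 2 / 20.7 = 0.03349 hr⁻¹
f_n = 1 − e^(−nkτ) = 1 − e^(−5 × 0.03349 × 14.0) = 1 − e^(−2.344) = 1 − 0.09595 ≈ 0.904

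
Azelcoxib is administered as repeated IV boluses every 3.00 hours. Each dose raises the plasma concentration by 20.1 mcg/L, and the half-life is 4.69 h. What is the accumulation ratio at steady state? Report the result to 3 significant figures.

2.79

k = ln 2 / 4.69 = 0.1478 h⁻¹
Fraction remaining after one interval: e^(−kτ) = e^(−0.1478 × 3.00) = 0.6419
R = 1 / (1 − 0.6419) = 1 / 0.3581 ≈ 2.79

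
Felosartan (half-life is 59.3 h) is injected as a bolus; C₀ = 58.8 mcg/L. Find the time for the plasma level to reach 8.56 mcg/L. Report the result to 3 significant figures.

k = ln 2 / 59.3 = 0.01169 h⁻¹
C(t) = C₀ e^(−kt)  ⇒  t = ln(C₀/C) / k
t = ln(58.8/8.56) / 0.01169 = 1.927 / 0.01169 ≈ 165 hours

165 hours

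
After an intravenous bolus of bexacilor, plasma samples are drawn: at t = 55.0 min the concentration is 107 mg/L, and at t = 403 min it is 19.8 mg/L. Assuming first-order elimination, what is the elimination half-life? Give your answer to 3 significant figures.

143 minutes

k = ln(C₁/C₂) / (t₂ − t₁) = ln(107/19.8) / (403 − 55.0)
  = 1.687 / 348.0 = 0.004848 min⁻¹
t½ = ln 2 / k = ln 2 / 0.004848 ≈ 143 minutes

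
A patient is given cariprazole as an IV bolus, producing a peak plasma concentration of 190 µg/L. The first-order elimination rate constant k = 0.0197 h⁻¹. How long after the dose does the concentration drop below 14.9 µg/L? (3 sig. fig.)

C(t) = C₀ e^(−kt)  ⇒  t = ln(C₀/C) / k
t = ln(190/14.9) / 0.01970 = 2.546 / 0.01970 ≈ 129 hours

129 hours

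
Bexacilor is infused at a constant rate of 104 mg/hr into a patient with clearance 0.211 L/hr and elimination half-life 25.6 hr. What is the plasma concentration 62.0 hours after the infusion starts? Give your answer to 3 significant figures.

Css = rate / CL = 104 / 0.211 = 492.9 mg/L
k = ln 2 / 25.6 = 0.02708 hr⁻¹
C(t) = Css (1 − e^(−kt)) = 492.9 × (1 − e^(−1.679)) = 492.9 × 0.8134 ≈ 401 mg/L

401 mg/L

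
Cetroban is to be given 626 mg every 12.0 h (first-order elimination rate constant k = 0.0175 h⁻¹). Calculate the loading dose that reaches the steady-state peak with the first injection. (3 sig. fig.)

Accumulation ratio R = 1 / (1 − e^(−kτ)) = 1 / (1 − e^(−0.01750×12.0)) = 1 / (1 − 0.8106) = 5.279
Loading dose = maintenance dose × R = 626 × 5.279 ≈ 3300 mg

3300 mg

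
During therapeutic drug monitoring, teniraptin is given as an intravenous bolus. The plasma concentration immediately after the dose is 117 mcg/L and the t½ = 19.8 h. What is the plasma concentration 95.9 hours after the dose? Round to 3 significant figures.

k = ln 2 / 19.8 = 0.03501 h⁻¹
95.9 h is 4.843 half-lives, so C = 117 × (1/2)^4.843 = 117 × 0.03483 ≈ 4.08 mcg/L

4.08 mcg/L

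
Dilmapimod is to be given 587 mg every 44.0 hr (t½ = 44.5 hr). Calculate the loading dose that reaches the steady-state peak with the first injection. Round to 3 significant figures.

1180 mg

k = ln 2 / 44.5 = 0.01558 hr⁻¹
Accumulation ratio R = 1 / (1 − e^(−kτ)) = 1 / (1 − e^(−0.01558×44.0)) = 1 / (1 − 0.5039) = 2.016
Loading dose = maintenance dose × R = 587 × 2.016 ≈ 1180 mg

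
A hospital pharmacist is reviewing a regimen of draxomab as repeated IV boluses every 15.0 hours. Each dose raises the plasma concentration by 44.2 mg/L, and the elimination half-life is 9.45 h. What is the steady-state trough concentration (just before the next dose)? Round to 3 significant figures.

22.0 mg/L

k = ln 2 / 9.45 = 0.07335 h⁻¹
Fraction remaining after one interval: e^(−kτ) = e^(−0.07335 × 15.0) = 0.3328
R = 1 / (1 − 0.3328) = 1.499
Css,max = 44.2 × 1.499 = 66.25 mg/L
Css,min = Css,max × e^(−kτ) = 66.25 × 0.3328 ≈ 22.0 mg/L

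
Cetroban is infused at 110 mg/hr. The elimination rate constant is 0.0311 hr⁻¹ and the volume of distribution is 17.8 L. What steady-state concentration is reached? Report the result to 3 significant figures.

199 µg/mL

CL = k · V = 0.0311 × 17.8 = 0.5536 L/hr
Css = rate / CL = 110 / 0.5536 ≈ 199 µg/mL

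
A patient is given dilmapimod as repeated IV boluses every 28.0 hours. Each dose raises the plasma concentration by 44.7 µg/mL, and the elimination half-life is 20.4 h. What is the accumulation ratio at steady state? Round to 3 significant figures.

k = ln 2 / 20.4 = 0.03398 h⁻¹
Fraction remaining after one interval: e^(−kτ) = e^(−0.03398 × 28.0) = 0.3862
R = 1 / (1 − 0.3862) = 1 / 0.6138 ≈ 1.63

1.63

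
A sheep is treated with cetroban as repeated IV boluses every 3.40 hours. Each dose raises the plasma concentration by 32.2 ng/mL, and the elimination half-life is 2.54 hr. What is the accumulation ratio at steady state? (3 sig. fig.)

1.65

k = ln 2 / 2.54 = 0.2729 hr⁻¹
Fraction remaining after one interval: e^(−kτ) = e^(−0.2729 × 3.40) = 0.3954
R = 1 / (1 − 0.3954) = 1 / 0.6046 ≈ 1.65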